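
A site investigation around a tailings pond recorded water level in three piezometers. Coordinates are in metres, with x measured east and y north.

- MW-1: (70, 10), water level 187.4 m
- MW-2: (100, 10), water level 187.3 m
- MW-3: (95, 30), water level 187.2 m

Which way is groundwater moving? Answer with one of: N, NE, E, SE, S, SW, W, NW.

Taking MW-1 as reference: MW-2−MW-1 = (30, 0, -0.1); MW-3−MW-1 = (25, 20, -0.2).
Determinant of the coordinate differences = 30·20 − 25·0 = 600.
∂h/∂x = [(-0.1)·20 − (-0.2)·0] / 600 = -0.003333
∂h/∂y = [30·(-0.2) − 25·(-0.1)] / 600 = -0.005833
Flow = −∇h = (+0.003333 east, +0.005833 north), which points northeast.

NE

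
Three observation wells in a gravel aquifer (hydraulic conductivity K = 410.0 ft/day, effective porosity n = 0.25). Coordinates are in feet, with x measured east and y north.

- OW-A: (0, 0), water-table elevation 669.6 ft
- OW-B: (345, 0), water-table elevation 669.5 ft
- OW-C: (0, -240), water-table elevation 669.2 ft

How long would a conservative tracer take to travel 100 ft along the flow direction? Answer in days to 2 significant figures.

∂h/∂x = (669.5 − 669.6) / (345 − 0) = -0.0002899
∂h/∂y = (669.2 − 669.6) / (-240 − 0) = +0.001667
|∇h| = √(-0.0002899² + 0.001667²) = 0.001692
Seepage velocity v = K·i/n = 410.0 × 0.001692 / 0.25 = 2.775 ft/day.
t = 100 / 2.775 = 36.04 days.

36 days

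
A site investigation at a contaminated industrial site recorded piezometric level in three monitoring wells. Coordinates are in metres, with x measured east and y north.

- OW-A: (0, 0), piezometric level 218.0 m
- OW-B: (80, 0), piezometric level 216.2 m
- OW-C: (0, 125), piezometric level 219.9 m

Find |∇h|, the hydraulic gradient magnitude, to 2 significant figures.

0.027

∂h/∂x = (216.2 − 218.0) / (80 − 0) = -0.02250
∂h/∂y = (219.9 − 218.0) / (125 − 0) = +0.01520
|∇h| = √(-0.02250² + 0.01520²) = 0.02715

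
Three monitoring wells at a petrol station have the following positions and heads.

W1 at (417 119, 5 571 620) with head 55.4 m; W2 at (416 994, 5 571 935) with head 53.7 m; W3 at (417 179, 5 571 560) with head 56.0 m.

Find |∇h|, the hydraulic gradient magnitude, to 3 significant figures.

0.00799

With h = a·x + b·y + c and W1 as origin, the differences give:
  (-125)·a + 315·b = -1.7
  60·a + (-60)·b = +0.6
Eliminate b (×(-60) and ×315, subtract): -11400·a = -87.00 → a = ∂h/∂x = +0.007632
Back-substitute: b = ∂h/∂y = -0.002368.
|∇h| = √(0.007632² + -0.002368²) = 0.007991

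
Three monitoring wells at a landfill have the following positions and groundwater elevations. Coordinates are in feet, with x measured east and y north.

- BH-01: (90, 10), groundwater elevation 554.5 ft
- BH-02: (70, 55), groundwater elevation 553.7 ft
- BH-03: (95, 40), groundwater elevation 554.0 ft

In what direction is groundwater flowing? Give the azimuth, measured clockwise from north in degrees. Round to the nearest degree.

354°

Three-point gradient (reference BH-01): Δ to BH-02 = (-20, 45, -0.8), Δ to BH-03 = (5, 30, -0.5).
∂h/∂x = +0.001818, ∂h/∂y = -0.01697 (det = -825).
Flow direction (−∇h) has components (-0.001818 E, +0.01697 N).
Azimuth = atan2(E, N) = atan2(-0.001818, +0.01697) = 353.9° ≈ 354°.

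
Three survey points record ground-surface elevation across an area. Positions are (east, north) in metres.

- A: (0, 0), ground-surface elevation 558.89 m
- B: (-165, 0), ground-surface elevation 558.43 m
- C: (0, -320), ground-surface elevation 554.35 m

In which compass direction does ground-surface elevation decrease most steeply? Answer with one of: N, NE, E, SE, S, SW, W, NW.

∂z/∂x = (558.43 − 558.89) / (-165 − 0) = +0.002788
∂z/∂y = (554.35 − 558.89) / (-320 − 0) = +0.01419
Steepest decrease is along −∇f = (-0.002788 E, -0.01419 N) → south.

S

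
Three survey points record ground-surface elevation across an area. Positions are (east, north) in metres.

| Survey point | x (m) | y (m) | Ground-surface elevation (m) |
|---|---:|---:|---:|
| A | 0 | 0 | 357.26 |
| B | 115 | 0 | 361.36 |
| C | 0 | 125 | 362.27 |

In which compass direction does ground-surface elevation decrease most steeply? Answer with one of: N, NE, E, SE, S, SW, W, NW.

SW

∂z/∂x = (361.36 − 357.26) / (115 − 0) = +0.03565
∂z/∂y = (362.27 − 357.26) / (125 − 0) = +0.04008
Steepest decrease is along −∇f = (-0.03565 E, -0.04008 N) → southwest.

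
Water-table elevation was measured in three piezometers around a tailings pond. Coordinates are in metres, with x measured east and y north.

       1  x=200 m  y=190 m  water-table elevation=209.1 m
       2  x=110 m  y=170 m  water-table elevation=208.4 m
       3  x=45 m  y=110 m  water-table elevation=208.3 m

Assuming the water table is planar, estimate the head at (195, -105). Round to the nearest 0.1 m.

211.7 m

Taking 1 as reference: 2−1 = (-90, -20, -0.7); 3−1 = (-155, -80, -0.8).
Determinant of the coordinate differences = (-90)·(-80) − (-155)·(-20) = 4100.
∂h/∂x = [(-0.7)·(-80) − (-0.8)·(-20)] / 4100 = +0.009756
∂h/∂y = [(-90)·(-0.8) − (-155)·(-0.7)] / 4100 = -0.008902
h(195, -105) = 209.1 + (+0.009756)·(-5) + (-0.008902)·(-295) = 209.1 -0.049 +2.626 = 211.677 m.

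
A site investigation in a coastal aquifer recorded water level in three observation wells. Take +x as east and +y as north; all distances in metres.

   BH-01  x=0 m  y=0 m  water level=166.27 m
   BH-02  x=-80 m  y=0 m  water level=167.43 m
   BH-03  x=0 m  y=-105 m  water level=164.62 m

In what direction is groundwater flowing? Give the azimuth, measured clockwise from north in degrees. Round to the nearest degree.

∂h/∂x = (167.43 − 166.27) / (-80 − 0) = -0.01450
∂h/∂y = (164.62 − 166.27) / (-105 − 0) = +0.01571
Flow direction (−∇h) has components (+0.01450 E, -0.01571 N).
Azimuth = atan2(E, N) = atan2(+0.01450, -0.01571) = 137.3° ≈ 137°.

137°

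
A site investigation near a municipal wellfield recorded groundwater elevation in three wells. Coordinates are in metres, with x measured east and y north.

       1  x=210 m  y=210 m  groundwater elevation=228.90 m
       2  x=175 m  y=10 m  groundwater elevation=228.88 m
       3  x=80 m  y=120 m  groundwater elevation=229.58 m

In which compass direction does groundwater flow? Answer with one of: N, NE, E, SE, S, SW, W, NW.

E

Taking 1 as reference: 2−1 = (-35, -200, -0.02); 3−1 = (-130, -90, +0.68).
Determinant of the coordinate differences = (-35)·(-90) − (-130)·(-200) = -22850.
∂h/∂x = [(-0.02)·(-90) − (+0.68)·(-200)] / -22850 = -0.006031
∂h/∂y = [(-35)·(+0.68) − (-130)·(-0.02)] / -22850 = +0.001155
Flow = −∇h = (+0.006031 east, -0.001155 north), which points east.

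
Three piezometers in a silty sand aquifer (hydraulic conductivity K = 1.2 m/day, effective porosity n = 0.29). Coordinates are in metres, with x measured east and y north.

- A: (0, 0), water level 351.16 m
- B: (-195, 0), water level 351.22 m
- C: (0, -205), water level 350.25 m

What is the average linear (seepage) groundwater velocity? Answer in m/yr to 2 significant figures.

6.7 m/yr

∂h/∂x = (351.22 − 351.16) / (-195 − 0) = -0.0003077
∂h/∂y = (350.25 − 351.16) / (-205 − 0) = +0.004439
|∇h| = √(-0.0003077² + 0.004439²) = 0.00445
Seepage velocity v = K·i/n = 1.2 × 0.00445 / 0.29 = 0.01841 m/day = 6.724 m/yr.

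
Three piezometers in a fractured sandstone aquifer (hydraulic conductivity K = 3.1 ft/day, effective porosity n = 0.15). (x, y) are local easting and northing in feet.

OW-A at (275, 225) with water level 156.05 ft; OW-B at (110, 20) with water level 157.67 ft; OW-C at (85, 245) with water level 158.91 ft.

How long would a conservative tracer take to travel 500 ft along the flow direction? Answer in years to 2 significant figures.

Taking OW-A as reference: OW-B−OW-A = (-165, -205, +1.62); OW-C−OW-A = (-190, 20, +2.86).
Solve a·Δx + b·Δy = Δh: det = (-165)·20 − (-190)·(-205) = -42250.
∂h/∂x = [(+1.62)·20 − (+2.86)·(-205)] / -42250 = -0.01464
∂h/∂y = [(-165)·(+2.86) − (-190)·(+1.62)] / -42250 = +0.003884
|∇h| = √(-0.01464² + 0.003884²) = 0.01515
Seepage velocity v = K·i/n = 3.1 × 0.01515 / 0.15 = 0.3131 ft/day.
t = 500 / 0.3131 = 1597 days = 4.37 years.

4.4 years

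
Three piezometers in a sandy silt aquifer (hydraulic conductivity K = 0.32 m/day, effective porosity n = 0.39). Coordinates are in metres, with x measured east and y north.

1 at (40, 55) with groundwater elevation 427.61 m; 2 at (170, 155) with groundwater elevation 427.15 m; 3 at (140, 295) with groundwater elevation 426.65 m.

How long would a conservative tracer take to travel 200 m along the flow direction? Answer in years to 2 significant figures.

Three-point gradient (reference 1): Δ to 2 = (130, 100, -0.46), Δ to 3 = (100, 240, -0.96).
∂h/∂x = -0.0006792, ∂h/∂y = -0.003717 (det = 21200).
|∇h| = √(-0.0006792² + -0.003717²) = 0.003779
Seepage velocity v = K·i/n = 0.32 × 0.003779 / 0.39 = 0.003101 m/day.
t = 200 / 0.003101 = 6.45e+04 days = 177 years.

180 years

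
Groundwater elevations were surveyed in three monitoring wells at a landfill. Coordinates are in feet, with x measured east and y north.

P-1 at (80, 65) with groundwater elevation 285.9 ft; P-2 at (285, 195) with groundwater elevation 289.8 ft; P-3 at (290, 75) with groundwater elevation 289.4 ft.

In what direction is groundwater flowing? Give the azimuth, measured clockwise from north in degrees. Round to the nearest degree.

Taking P-1 as reference: P-2−P-1 = (205, 130, +3.9); P-3−P-1 = (210, 10, +3.5).
Solve a·Δx + b·Δy = Δh: det = 205·10 − 210·130 = -25250.
∂h/∂x = [(+3.9)·10 − (+3.5)·130] / -25250 = +0.01648
∂h/∂y = [205·(+3.5) − 210·(+3.9)] / -25250 = +0.004020
Flow direction (−∇h) has components (-0.01648 E, -0.004020 N).
Azimuth = atan2(E, N) = atan2(-0.01648, -0.004020) = 256.3° ≈ 256°.

256°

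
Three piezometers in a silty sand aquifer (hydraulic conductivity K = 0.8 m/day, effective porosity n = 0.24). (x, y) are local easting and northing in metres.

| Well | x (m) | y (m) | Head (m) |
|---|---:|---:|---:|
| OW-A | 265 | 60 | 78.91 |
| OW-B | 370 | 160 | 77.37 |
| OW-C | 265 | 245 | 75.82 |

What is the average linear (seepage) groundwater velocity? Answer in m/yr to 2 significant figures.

Taking OW-A as reference: OW-B−OW-A = (105, 100, -1.54); OW-C−OW-A = (0, 185, -3.09).
Determinant of the coordinate differences = 105·185 − 0·100 = 19425.
∂h/∂x = [(-1.54)·185 − (-3.09)·100] / 19425 = +0.001241
∂h/∂y = [105·(-3.09) − 0·(-1.54)] / 19425 = -0.01670
|∇h| = √(0.001241² + -0.01670²) = 0.01675
Seepage velocity v = K·i/n = 0.8 × 0.01675 / 0.24 = 0.05583 m/day = 20.39 m/yr.

20 m/yr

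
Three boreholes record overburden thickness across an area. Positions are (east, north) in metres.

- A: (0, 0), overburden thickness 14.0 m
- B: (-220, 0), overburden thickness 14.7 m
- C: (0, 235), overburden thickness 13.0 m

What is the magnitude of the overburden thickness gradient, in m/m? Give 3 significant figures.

0.00531 m/m

∂d/∂x = (14.7 − 14.0) / (-220 − 0) = -0.003182
∂d/∂y = (13.0 − 14.0) / (235 − 0) = -0.004255
|∇f| = √(-0.003182² + -0.004255²) = 0.005313 m/m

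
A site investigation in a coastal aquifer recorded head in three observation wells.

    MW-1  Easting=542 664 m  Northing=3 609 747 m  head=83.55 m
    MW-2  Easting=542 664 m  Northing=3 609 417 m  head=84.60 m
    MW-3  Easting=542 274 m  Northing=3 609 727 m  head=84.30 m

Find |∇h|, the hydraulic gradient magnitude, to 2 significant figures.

With h = a·x + b·y + c and MW-1 as origin, the differences give:
  0·a + (-330)·b = +1.05
  (-390)·a + (-20)·b = +0.75
Eliminate b (×(-20) and ×(-330), subtract): -128700·a = 226.500 → a = ∂h/∂x = -0.001760
Back-substitute: b = ∂h/∂y = -0.003182.
|∇h| = √(-0.001760² + -0.003182²) = 0.003636

0.0036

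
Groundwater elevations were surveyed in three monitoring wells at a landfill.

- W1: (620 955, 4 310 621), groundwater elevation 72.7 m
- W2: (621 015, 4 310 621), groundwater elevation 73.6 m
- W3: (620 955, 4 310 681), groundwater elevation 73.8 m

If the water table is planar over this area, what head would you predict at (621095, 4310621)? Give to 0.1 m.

74.8 m

∂h/∂x = (73.6 − 72.7) / (621015 − 620955) = +0.01500
∂h/∂y = (73.8 − 72.7) / (4310681 − 4310621) = +0.01833
h(621095, 4310621) = 72.7 + (+0.01500)·(140) + (+0.01833)·(0) = 72.7 +2.100 +0.000 = 74.800 m.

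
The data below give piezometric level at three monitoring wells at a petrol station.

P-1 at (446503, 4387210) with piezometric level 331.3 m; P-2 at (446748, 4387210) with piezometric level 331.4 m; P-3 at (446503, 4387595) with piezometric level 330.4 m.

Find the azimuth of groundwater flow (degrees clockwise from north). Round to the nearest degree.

∂h/∂x = (331.4 − 331.3) / (446748 − 446503) = +0.0004082
∂h/∂y = (330.4 − 331.3) / (4387595 − 4387210) = -0.002338
Flow direction (−∇h) has components (-0.0004082 E, +0.002338 N).
Azimuth = atan2(E, N) = atan2(-0.0004082, +0.002338) = 350.1° ≈ 350°.

350°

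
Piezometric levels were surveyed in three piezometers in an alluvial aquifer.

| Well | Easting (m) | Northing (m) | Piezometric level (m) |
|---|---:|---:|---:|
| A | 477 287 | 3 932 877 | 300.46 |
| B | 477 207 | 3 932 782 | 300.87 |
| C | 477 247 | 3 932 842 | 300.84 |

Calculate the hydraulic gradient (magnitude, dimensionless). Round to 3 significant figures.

0.0259

Taking A as reference: B−A = (-80, -95, +0.41); C−A = (-40, -35, +0.38).
Determinant of the coordinate differences = (-80)·(-35) − (-40)·(-95) = -1000.
∂h/∂x = [(+0.41)·(-35) − (+0.38)·(-95)] / -1000 = -0.02175
∂h/∂y = [(-80)·(+0.38) − (-40)·(+0.41)] / -1000 = +0.01400
|∇h| = √(-0.02175² + 0.01400²) = 0.02587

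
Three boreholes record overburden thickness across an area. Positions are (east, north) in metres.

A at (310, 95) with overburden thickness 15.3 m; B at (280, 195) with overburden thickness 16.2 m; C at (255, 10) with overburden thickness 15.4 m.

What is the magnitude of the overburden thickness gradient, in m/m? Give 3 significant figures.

Differences from A: to B (Δx, Δy, Δh) = (-30, 100, +0.9); to C = (-55, -85, +0.1).
Solve a·Δx + b·Δy = Δd: det = (-30)·(-85) − (-55)·100 = 8050.
∂d/∂x = [(+0.9)·(-85) − (+0.1)·100] / 8050 = -0.01075
∂d/∂y = [(-30)·(+0.1) − (-55)·(+0.9)] / 8050 = +0.005776
|∇f| = √(-0.01075² + 0.005776²) = 0.0122 m/m

0.0122 m/m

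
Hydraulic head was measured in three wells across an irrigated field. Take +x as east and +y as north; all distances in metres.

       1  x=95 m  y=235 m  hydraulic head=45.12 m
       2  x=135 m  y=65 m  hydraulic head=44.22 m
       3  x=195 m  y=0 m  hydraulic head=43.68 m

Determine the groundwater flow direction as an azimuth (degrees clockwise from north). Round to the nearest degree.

Differences from 1: to 2 (Δx, Δy, Δh) = (40, -170, -0.90); to 3 = (100, -235, -1.44).
Solve a·Δx + b·Δy = Δh: det = 40·(-235) − 100·(-170) = 7600.
∂h/∂x = [(-0.90)·(-235) − (-1.44)·(-170)] / 7600 = -0.004382
∂h/∂y = [40·(-1.44) − 100·(-0.90)] / 7600 = +0.004263
Flow direction (−∇h) has components (+0.004382 E, -0.004263 N).
Azimuth = atan2(E, N) = atan2(+0.004382, -0.004263) = 134.2° ≈ 134°.

134°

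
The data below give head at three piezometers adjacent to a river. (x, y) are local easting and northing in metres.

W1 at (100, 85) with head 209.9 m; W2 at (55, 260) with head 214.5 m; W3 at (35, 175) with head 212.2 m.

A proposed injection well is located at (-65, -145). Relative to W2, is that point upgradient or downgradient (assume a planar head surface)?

downgradient

With h = a·x + b·y + c and W1 as origin, the differences give:
  (-45)·a + 175·b = +4.6
  (-65)·a + 90·b = +2.3
Eliminate b (×90 and ×175, subtract): 7325·a = 11.50 → a = ∂h/∂x = +0.001570
Back-substitute: b = ∂h/∂y = +0.02669.
Head at (-65, -145) = 209.9 + (+0.001570)·(-165) + (+0.02669)·(-230) = 203.50 m.
That is lower than the 214.5 m at W2, so the point is downgradient.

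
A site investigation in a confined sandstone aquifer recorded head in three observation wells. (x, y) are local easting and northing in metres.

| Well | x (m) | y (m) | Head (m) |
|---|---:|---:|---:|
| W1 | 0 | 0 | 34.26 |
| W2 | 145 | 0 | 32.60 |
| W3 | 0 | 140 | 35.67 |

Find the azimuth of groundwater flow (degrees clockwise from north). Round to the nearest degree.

∂h/∂x = (32.60 − 34.26) / (145 − 0) = -0.01145
∂h/∂y = (35.67 − 34.26) / (140 − 0) = +0.01007
Flow direction (−∇h) has components (+0.01145 E, -0.01007 N).
Azimuth = atan2(E, N) = atan2(+0.01145, -0.01007) = 131.3° ≈ 131°.

131°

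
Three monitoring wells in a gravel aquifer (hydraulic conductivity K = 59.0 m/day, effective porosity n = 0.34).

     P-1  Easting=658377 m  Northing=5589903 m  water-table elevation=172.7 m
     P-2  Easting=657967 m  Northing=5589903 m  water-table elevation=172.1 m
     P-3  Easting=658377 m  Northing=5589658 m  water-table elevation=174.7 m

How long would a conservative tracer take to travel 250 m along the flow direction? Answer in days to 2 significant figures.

170 days

∂h/∂x = (172.1 − 172.7) / (657967 − 658377) = +0.001463
∂h/∂y = (174.7 − 172.7) / (5589658 − 5589903) = -0.008163
|∇h| = √(0.001463² + -0.008163²) = 0.008293
Seepage velocity v = K·i/n = 59.0 × 0.008293 / 0.34 = 1.439 m/day.
t = 250 / 1.439 = 173.7 days.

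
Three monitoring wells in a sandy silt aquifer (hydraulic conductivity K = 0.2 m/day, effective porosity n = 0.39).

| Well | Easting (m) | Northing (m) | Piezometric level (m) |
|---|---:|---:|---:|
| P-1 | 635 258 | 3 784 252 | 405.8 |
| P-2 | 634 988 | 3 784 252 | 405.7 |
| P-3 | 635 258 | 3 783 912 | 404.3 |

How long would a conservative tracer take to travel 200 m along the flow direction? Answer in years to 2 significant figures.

∂h/∂x = (405.7 − 405.8) / (634988 − 635258) = +0.0003704
∂h/∂y = (404.3 − 405.8) / (3783912 − 3784252) = +0.004412
|∇h| = √(0.0003704² + 0.004412²) = 0.004428
Seepage velocity v = K·i/n = 0.2 × 0.004428 / 0.39 = 0.002271 m/day.
t = 200 / 0.002271 = 8.807e+04 days = 241 years.

240 years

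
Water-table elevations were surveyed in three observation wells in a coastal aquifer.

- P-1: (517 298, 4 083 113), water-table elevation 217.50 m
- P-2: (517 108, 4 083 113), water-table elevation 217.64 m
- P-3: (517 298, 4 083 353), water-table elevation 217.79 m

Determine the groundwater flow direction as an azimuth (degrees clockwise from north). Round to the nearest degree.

∂h/∂x = (217.64 − 217.50) / (517108 − 517298) = -0.0007368
∂h/∂y = (217.79 − 217.50) / (4083353 − 4083113) = +0.001208
Flow direction (−∇h) has components (+0.0007368 E, -0.001208 N).
Azimuth = atan2(E, N) = atan2(+0.0007368, -0.001208) = 148.6° ≈ 149°.

149°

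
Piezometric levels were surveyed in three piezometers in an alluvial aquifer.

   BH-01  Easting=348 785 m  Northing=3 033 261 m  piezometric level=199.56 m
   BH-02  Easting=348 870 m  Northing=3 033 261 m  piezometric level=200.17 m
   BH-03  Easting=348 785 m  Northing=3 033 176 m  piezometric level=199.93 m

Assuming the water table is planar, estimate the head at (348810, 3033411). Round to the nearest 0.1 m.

199.1 m

∂h/∂x = (200.17 − 199.56) / (348870 − 348785) = +0.007176
∂h/∂y = (199.93 − 199.56) / (3033176 − 3033261) = -0.004353
h(348810, 3033411) = 199.56 + (+0.007176)·(25) + (-0.004353)·(150) = 199.56 +0.179 -0.653 = 199.086 m.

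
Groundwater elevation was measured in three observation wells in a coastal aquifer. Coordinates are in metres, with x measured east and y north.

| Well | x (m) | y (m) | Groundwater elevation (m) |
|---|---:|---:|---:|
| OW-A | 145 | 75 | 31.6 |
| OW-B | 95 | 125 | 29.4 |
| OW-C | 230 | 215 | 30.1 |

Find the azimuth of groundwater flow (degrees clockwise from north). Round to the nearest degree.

With h = a·x + b·y + c and OW-A as origin, the differences give:
  (-50)·a + 50·b = -2.2
  85·a + 140·b = -1.5
Eliminate b (×140 and ×50, subtract): -11250·a = -233.00 → a = ∂h/∂x = +0.02071
Back-substitute: b = ∂h/∂y = -0.02329.
Flow direction (−∇h) has components (-0.02071 E, +0.02329 N).
Azimuth = atan2(E, N) = atan2(-0.02071, +0.02329) = 318.4° ≈ 318°.

318°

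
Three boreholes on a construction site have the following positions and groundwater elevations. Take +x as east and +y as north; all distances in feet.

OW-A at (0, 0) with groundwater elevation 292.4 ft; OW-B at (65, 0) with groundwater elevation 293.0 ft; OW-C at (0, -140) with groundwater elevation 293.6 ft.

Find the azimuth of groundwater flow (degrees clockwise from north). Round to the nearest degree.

∂h/∂x = (293.0 − 292.4) / (65 − 0) = +0.009231
∂h/∂y = (293.6 − 292.4) / (-140 − 0) = -0.008571
Flow direction (−∇h) has components (-0.009231 E, +0.008571 N).
Azimuth = atan2(E, N) = atan2(-0.009231, +0.008571) = 312.9° ≈ 313°.

313°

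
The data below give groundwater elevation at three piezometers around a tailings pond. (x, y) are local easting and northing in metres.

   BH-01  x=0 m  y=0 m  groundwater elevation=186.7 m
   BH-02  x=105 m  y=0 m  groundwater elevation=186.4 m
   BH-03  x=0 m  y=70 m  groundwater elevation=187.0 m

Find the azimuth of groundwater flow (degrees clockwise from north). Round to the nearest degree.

146°

∂h/∂x = (186.4 − 186.7) / (105 − 0) = -0.002857
∂h/∂y = (187.0 − 186.7) / (70 − 0) = +0.004286
Flow direction (−∇h) has components (+0.002857 E, -0.004286 N).
Azimuth = atan2(E, N) = atan2(+0.002857, -0.004286) = 146.3° ≈ 146°.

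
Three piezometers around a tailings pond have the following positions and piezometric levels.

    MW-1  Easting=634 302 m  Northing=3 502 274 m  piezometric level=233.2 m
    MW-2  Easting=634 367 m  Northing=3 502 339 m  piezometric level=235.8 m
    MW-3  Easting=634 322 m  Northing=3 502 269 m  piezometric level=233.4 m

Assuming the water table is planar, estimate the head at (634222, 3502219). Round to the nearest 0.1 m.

230.6 m

Differences from MW-1: to MW-2 (Δx, Δy, Δh) = (65, 65, +2.6); to MW-3 = (20, -5, +0.2).
Determinant of the coordinate differences = 65·(-5) − 20·65 = -1625.
∂h/∂x = [(+2.6)·(-5) − (+0.2)·65] / -1625 = +0.01600
∂h/∂y = [65·(+0.2) − 20·(+2.6)] / -1625 = +0.02400
h(634222, 3502219) = 233.2 + (+0.01600)·(-80) + (+0.02400)·(-55) = 233.2 -1.280 -1.320 = 230.600 m.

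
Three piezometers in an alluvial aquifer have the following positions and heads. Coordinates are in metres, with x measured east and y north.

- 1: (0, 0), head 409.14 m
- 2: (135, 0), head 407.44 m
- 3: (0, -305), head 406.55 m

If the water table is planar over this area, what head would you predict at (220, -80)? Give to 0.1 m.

∂h/∂x = (407.44 − 409.14) / (135 − 0) = -0.01259
∂h/∂y = (406.55 − 409.14) / (-305 − 0) = +0.008492
h(220, -80) = 409.14 + (-0.01259)·(220) + (+0.008492)·(-80) = 409.14 -2.770 -0.679 = 405.690 m.

405.7 m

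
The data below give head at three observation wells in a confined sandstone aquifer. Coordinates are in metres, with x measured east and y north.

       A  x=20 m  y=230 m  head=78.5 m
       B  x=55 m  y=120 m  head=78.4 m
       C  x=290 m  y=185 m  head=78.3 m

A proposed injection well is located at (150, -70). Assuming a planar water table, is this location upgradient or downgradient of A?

downgradient

Taking A as reference: B−A = (35, -110, -0.1); C−A = (270, -45, -0.2).
Determinant of the coordinate differences = 35·(-45) − 270·(-110) = 28125.
∂h/∂x = [(-0.1)·(-45) − (-0.2)·(-110)] / 28125 = -0.0006222
∂h/∂y = [35·(-0.2) − 270·(-0.1)] / 28125 = +0.0007111
Head at (150, -70) = 78.5 + (-0.0006222)·(130) + (+0.0007111)·(-300) = 78.21 m.
That is lower than the 78.5 m at A, so the point is downgradient.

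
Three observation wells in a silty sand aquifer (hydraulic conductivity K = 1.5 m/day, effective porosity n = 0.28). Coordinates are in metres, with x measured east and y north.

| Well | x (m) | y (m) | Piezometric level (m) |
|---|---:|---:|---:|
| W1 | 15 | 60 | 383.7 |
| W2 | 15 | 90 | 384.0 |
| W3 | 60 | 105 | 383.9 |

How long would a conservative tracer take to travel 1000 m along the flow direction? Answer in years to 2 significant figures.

45 years

Taking W1 as reference: W2−W1 = (0, 30, +0.3); W3−W1 = (45, 45, +0.2).
Determinant of the coordinate differences = 0·45 − 45·30 = -1350.
∂h/∂x = [(+0.3)·45 − (+0.2)·30] / -1350 = -0.005556
∂h/∂y = [0·(+0.2) − 45·(+0.3)] / -1350 = +0.01000
|∇h| = √(-0.005556² + 0.01000²) = 0.01144
Seepage velocity v = K·i/n = 1.5 × 0.01144 / 0.28 = 0.06129 m/day.
t = 1000 / 0.06129 = 1.632e+04 days = 44.7 years.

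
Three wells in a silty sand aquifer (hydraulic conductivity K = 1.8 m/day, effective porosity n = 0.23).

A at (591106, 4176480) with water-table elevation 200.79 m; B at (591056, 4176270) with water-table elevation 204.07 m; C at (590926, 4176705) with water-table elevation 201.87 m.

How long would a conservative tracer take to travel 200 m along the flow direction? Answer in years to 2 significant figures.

3.1 years

Differences from A: to B (Δx, Δy, Δh) = (-50, -210, +3.28); to C = (-180, 225, +1.08).
Solve a·Δx + b·Δy = Δh: det = (-50)·225 − (-180)·(-210) = -49050.
∂h/∂x = [(+3.28)·225 − (+1.08)·(-210)] / -49050 = -0.01967
∂h/∂y = [(-50)·(+1.08) − (-180)·(+3.28)] / -49050 = -0.01094
|∇h| = √(-0.01967² + -0.01094²) = 0.02251
Seepage velocity v = K·i/n = 1.8 × 0.02251 / 0.23 = 0.1762 m/day.
t = 200 / 0.1762 = 1135 days = 3.11 years.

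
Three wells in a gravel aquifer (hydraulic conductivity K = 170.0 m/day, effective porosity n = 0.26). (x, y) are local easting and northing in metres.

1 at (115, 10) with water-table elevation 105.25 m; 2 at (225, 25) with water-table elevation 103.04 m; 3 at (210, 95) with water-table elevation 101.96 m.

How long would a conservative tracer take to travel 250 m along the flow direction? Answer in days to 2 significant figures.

Differences from 1: to 2 (Δx, Δy, Δh) = (110, 15, -2.21); to 3 = (95, 85, -3.29).
Solve a·Δx + b·Δy = Δh: det = 110·85 − 95·15 = 7925.
∂h/∂x = [(-2.21)·85 − (-3.29)·15] / 7925 = -0.01748
∂h/∂y = [110·(-3.29) − 95·(-2.21)] / 7925 = -0.01917
|∇h| = √(-0.01748² + -0.01917²) = 0.02594
Seepage velocity v = K·i/n = 170.0 × 0.02594 / 0.26 = 16.96 m/day.
t = 250 / 16.96 = 14.74 days.

15 days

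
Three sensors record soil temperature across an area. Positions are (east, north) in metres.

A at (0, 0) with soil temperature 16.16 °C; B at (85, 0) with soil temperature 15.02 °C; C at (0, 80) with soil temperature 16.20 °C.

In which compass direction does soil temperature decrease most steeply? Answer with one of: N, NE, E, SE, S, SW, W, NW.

E

∂T/∂x = (15.02 − 16.16) / (85 − 0) = -0.01341
∂T/∂y = (16.20 − 16.16) / (80 − 0) = +0.0005000
Steepest decrease is along −∇f = (+0.01341 E, -0.0005000 N) → east.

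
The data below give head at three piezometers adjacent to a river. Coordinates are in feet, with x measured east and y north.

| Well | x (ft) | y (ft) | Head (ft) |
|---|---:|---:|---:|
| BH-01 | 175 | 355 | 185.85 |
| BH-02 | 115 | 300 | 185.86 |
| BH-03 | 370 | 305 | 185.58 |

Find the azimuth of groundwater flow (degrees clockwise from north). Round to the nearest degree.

133°

Taking BH-01 as reference: BH-02−BH-01 = (-60, -55, +0.01); BH-03−BH-01 = (195, -50, -0.27).
Determinant of the coordinate differences = (-60)·(-50) − 195·(-55) = 13725.
∂h/∂x = [(+0.01)·(-50) − (-0.27)·(-55)] / 13725 = -0.001118
∂h/∂y = [(-60)·(-0.27) − 195·(+0.01)] / 13725 = +0.001038
Flow direction (−∇h) has components (+0.001118 E, -0.001038 N).
Azimuth = atan2(E, N) = atan2(+0.001118, -0.001038) = 132.9° ≈ 133°.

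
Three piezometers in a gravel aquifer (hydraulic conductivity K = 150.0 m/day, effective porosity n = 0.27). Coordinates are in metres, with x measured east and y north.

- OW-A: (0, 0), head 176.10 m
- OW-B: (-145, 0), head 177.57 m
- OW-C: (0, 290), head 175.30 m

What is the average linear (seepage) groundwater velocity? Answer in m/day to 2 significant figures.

∂h/∂x = (177.57 − 176.10) / (-145 − 0) = -0.01014
∂h/∂y = (175.30 − 176.10) / (290 − 0) = -0.002759
|∇h| = √(-0.01014² + -0.002759²) = 0.01051
Seepage velocity v = K·i/n = 150.0 × 0.01051 / 0.27 = 5.839 m/day.

5.8 m/day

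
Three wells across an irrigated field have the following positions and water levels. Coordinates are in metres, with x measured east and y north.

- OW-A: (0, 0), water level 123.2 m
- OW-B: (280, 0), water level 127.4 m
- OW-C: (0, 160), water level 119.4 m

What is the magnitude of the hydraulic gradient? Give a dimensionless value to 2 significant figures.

∂h/∂x = (127.4 − 123.2) / (280 − 0) = +0.01500
∂h/∂y = (119.4 − 123.2) / (160 − 0) = -0.02375
|∇h| = √(0.01500² + -0.02375²) = 0.02809

0.028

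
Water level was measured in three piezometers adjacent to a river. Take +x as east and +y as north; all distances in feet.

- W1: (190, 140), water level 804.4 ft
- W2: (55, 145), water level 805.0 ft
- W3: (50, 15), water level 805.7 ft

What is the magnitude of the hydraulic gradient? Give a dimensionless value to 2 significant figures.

With h = a·x + b·y + c and W1 as origin, the differences give:
  (-135)·a + 5·b = +0.6
  (-140)·a + (-125)·b = +1.3
Eliminate b (×(-125) and ×5, subtract): 17575·a = -81.50 → a = ∂h/∂x = -0.004637
Back-substitute: b = ∂h/∂y = -0.005206.
|∇h| = √(-0.004637² + -0.005206²) = 0.006972

0.0070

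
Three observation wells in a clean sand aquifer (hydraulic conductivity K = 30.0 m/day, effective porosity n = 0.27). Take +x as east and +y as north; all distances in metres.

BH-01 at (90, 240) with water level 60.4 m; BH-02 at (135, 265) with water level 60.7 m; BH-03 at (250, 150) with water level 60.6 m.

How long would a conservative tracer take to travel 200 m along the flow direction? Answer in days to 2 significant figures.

290 days

With h = a·x + b·y + c and BH-01 as origin, the differences give:
  45·a + 25·b = +0.3
  160·a + (-90)·b = +0.2
Eliminate b (×(-90) and ×25, subtract): -8050·a = -32.00 → a = ∂h/∂x = +0.003975
Back-substitute: b = ∂h/∂y = +0.004845.
|∇h| = √(0.003975² + 0.004845²) = 0.006267
Seepage velocity v = K·i/n = 30.0 × 0.006267 / 0.27 = 0.6963 m/day.
t = 200 / 0.6963 = 287.2 days.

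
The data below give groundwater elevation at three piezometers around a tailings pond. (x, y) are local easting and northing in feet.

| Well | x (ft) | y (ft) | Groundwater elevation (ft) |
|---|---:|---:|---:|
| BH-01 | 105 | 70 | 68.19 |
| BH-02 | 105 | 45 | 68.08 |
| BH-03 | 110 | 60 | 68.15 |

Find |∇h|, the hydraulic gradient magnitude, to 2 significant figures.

Taking BH-01 as reference: BH-02−BH-01 = (0, -25, -0.11); BH-03−BH-01 = (5, -10, -0.04).
Determinant of the coordinate differences = 0·(-10) − 5·(-25) = 125.
∂h/∂x = [(-0.11)·(-10) − (-0.04)·(-25)] / 125 = +0.0008000
∂h/∂y = [0·(-0.04) − 5·(-0.11)] / 125 = +0.004400
|∇h| = √(0.0008000² + 0.004400²) = 0.004472

0.0045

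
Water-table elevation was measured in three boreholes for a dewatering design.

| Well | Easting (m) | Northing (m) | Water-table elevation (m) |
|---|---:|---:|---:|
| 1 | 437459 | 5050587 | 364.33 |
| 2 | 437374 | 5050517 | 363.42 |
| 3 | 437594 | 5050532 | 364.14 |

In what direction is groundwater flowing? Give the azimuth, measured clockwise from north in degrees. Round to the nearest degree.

Three-point gradient (reference 1): Δ to 2 = (-85, -70, -0.91), Δ to 3 = (135, -55, -0.19).
∂h/∂x = +0.002602, ∂h/∂y = +0.009841 (det = 14125).
Flow direction (−∇h) has components (-0.002602 E, -0.009841 N).
Azimuth = atan2(E, N) = atan2(-0.002602, -0.009841) = 194.8° ≈ 195°.

195°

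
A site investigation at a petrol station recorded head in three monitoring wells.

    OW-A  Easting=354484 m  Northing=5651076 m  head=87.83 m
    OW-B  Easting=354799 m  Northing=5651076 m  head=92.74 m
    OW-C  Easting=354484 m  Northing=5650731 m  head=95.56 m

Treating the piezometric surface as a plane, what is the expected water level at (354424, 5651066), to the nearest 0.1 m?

∂h/∂x = (92.74 − 87.83) / (354799 − 354484) = +0.01559
∂h/∂y = (95.56 − 87.83) / (5650731 − 5651076) = -0.02241
h(354424, 5651066) = 87.83 + (+0.01559)·(-60) + (-0.02241)·(-10) = 87.83 -0.935 +0.224 = 87.119 m.

87.1 m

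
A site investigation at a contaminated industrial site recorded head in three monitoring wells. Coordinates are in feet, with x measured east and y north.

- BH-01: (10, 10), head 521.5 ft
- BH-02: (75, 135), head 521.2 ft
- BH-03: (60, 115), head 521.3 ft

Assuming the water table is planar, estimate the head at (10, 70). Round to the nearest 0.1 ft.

521.7 ft

Taking BH-01 as reference: BH-02−BH-01 = (65, 125, -0.3); BH-03−BH-01 = (50, 105, -0.2).
Determinant of the coordinate differences = 65·105 − 50·125 = 575.
∂h/∂x = [(-0.3)·105 − (-0.2)·125] / 575 = -0.01130
∂h/∂y = [65·(-0.2) − 50·(-0.3)] / 575 = +0.003478
h(10, 70) = 521.5 + (-0.01130)·(0) + (+0.003478)·(60) = 521.5 -0.000 +0.209 = 521.709 ft.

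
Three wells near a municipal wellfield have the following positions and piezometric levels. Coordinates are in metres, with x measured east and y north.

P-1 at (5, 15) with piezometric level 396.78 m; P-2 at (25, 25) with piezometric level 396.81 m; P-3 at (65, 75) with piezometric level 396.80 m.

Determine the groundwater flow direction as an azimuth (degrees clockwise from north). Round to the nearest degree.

311°

With h = a·x + b·y + c and P-1 as origin, the differences give:
  20·a + 10·b = +0.03
  60·a + 60·b = +0.02
Eliminate b (×60 and ×10, subtract): 600·a = 1.600 → a = ∂h/∂x = +0.002667
Back-substitute: b = ∂h/∂y = -0.002333.
Flow direction (−∇h) has components (-0.002667 E, +0.002333 N).
Azimuth = atan2(E, N) = atan2(-0.002667, +0.002333) = 311.2° ≈ 311°.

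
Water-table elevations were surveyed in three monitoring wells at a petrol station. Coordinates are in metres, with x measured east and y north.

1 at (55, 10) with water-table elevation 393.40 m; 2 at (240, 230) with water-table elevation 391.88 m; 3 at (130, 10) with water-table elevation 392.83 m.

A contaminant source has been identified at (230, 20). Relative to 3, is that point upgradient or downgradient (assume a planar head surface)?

downgradient

Taking 1 as reference: 2−1 = (185, 220, -1.52); 3−1 = (75, 0, -0.57).
Solve a·Δx + b·Δy = Δh: det = 185·0 − 75·220 = -16500.
∂h/∂x = [(-1.52)·0 − (-0.57)·220] / -16500 = -0.007600
∂h/∂y = [185·(-0.57) − 75·(-1.52)] / -16500 = -0.0005182
Head at (230, 20) = 393.40 + (-0.007600)·(175) + (-0.0005182)·(10) = 392.06 m.
That is lower than the 392.83 m at 3, so the point is downgradient.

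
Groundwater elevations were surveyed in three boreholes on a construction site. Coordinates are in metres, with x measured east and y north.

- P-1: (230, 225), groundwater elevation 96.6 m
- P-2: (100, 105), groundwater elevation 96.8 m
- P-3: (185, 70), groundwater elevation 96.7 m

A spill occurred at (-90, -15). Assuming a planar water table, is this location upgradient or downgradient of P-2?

With h = a·x + b·y + c and P-1 as origin, the differences give:
  (-130)·a + (-120)·b = +0.2
  (-45)·a + (-155)·b = +0.1
Eliminate b (×(-155) and ×(-120), subtract): 14750·a = -19.00 → a = ∂h/∂x = -0.001288
Back-substitute: b = ∂h/∂y = -0.0002712.
Head at (-90, -15) = 96.6 + (-0.001288)·(-320) + (-0.0002712)·(-240) = 97.08 m.
That is higher than the 96.8 m at P-2, so the point is upgradient.

upgradient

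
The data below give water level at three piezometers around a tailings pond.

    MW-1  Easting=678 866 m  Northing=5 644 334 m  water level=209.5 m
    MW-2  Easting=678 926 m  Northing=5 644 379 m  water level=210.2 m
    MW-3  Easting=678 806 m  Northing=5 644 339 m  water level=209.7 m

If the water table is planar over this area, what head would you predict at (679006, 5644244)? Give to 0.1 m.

207.6 m

Differences from MW-1: to MW-2 (Δx, Δy, Δh) = (60, 45, +0.7); to MW-3 = (-60, 5, +0.2).
Solve a·Δx + b·Δy = Δh: det = 60·5 − (-60)·45 = 3000.
∂h/∂x = [(+0.7)·5 − (+0.2)·45] / 3000 = -0.001833
∂h/∂y = [60·(+0.2) − (-60)·(+0.7)] / 3000 = +0.01800
h(679006, 5644244) = 209.5 + (-0.001833)·(140) + (+0.01800)·(-90) = 209.5 -0.257 -1.620 = 207.623 m.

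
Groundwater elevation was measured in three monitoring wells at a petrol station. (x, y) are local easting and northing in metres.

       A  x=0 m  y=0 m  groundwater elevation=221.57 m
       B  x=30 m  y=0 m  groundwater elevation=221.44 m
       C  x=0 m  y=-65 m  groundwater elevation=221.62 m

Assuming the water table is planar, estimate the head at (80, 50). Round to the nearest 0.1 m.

221.2 m

∂h/∂x = (221.44 − 221.57) / (30 − 0) = -0.004333
∂h/∂y = (221.62 − 221.57) / (-65 − 0) = -0.0007692
h(80, 50) = 221.57 + (-0.004333)·(80) + (-0.0007692)·(50) = 221.57 -0.347 -0.038 = 221.185 m.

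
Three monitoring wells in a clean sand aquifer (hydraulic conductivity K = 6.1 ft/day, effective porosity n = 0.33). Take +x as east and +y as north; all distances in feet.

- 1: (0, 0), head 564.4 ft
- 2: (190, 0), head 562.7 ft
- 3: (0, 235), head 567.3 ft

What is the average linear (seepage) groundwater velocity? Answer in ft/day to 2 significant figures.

0.28 ft/day

∂h/∂x = (562.7 − 564.4) / (190 − 0) = -0.008947
∂h/∂y = (567.3 − 564.4) / (235 − 0) = +0.01234
|∇h| = √(-0.008947² + 0.01234²) = 0.01524
Seepage velocity v = K·i/n = 6.1 × 0.01524 / 0.33 = 0.2817 ft/day.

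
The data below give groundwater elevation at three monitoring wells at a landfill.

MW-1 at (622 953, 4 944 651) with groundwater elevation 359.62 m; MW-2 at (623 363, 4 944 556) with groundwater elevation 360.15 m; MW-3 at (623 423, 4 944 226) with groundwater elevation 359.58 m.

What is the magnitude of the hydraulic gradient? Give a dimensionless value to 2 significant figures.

0.0027

Differences from MW-1: to MW-2 (Δx, Δy, Δh) = (410, -95, +0.53); to MW-3 = (470, -425, -0.04).
Solve a·Δx + b·Δy = Δh: det = 410·(-425) − 470·(-95) = -129600.
∂h/∂x = [(+0.53)·(-425) − (-0.04)·(-95)] / -129600 = +0.001767
∂h/∂y = [410·(-0.04) − 470·(+0.53)] / -129600 = +0.002049
|∇h| = √(0.001767² + 0.002049²) = 0.002706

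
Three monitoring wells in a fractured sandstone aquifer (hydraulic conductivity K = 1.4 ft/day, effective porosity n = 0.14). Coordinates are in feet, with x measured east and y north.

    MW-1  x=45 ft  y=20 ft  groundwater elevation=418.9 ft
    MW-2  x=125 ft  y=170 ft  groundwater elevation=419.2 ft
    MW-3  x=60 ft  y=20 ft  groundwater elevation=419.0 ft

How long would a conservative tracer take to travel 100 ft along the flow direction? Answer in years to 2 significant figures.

Differences from MW-1: to MW-2 (Δx, Δy, Δh) = (80, 150, +0.3); to MW-3 = (15, 0, +0.1).
Determinant of the coordinate differences = 80·0 − 15·150 = -2250.
∂h/∂x = [(+0.3)·0 − (+0.1)·150] / -2250 = +0.006667
∂h/∂y = [80·(+0.1) − 15·(+0.3)] / -2250 = -0.001556
|∇h| = √(0.006667² + -0.001556²) = 0.006846
Seepage velocity v = K·i/n = 1.4 × 0.006846 / 0.14 = 0.06846 ft/day.
t = 100 / 0.06846 = 1461 days = 4 years.

4.0 years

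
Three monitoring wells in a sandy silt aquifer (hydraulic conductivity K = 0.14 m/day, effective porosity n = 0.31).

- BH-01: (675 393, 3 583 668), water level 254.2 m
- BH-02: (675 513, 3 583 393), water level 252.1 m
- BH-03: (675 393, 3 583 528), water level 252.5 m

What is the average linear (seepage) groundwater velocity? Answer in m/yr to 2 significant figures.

With h = a·x + b·y + c and BH-01 as origin, the differences give:
  120·a + (-275)·b = -2.1
  0·a + (-140)·b = -1.7
Eliminate b (×(-140) and ×(-275), subtract): -16800·a = -173.50 → a = ∂h/∂x = +0.01033
Back-substitute: b = ∂h/∂y = +0.01214.
|∇h| = √(0.01033² + 0.01214²) = 0.01594
Seepage velocity v = K·i/n = 0.14 × 0.01594 / 0.31 = 0.007199 m/day = 2.629 m/yr.

2.6 m/yr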